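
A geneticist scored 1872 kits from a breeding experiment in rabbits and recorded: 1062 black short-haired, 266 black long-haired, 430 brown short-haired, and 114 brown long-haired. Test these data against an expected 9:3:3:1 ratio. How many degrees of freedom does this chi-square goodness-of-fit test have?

A goodness-of-fit test with 4 phenotype classes has df = 4 − 1 = 3.

3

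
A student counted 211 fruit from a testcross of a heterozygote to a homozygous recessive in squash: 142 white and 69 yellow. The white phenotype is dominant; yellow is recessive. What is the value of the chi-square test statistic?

25.256

A testcross of a heterozygote (Aa × aa) gives a 1:1 phenotypic ratio.
Under the 1:1 hypothesis (Σ ratio = 2, N = 211):
  white: 211 × 1/2 = 105.5
  yellow: 211 × 1/2 = 105.5
χ² = Σ (O − E)² / E
  white: (142 − 105.5)² / 105.5 = 12.6280
  yellow: (69 − 105.5)² / 105.5 = 12.6280
χ² = 12.6280 + 12.6280 = 25.256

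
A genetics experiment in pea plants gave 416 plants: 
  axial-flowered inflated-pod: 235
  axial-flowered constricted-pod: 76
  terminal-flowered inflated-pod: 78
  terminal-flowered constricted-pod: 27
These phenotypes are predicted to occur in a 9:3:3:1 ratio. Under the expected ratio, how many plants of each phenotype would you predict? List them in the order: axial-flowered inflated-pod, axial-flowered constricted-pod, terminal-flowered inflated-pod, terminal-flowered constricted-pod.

The 9:3:3:1 ratio has 16 parts, so with N = 416 the expected counts are:
  axial-flowered inflated-pod: 416 × 9/16 = 234
  axial-flowered constricted-pod: 416 × 3/16 = 78
  terminal-flowered inflated-pod: 416 × 3/16 = 78
  terminal-flowered constricted-pod: 416 × 1/16 = 26

234, 78, 78, 26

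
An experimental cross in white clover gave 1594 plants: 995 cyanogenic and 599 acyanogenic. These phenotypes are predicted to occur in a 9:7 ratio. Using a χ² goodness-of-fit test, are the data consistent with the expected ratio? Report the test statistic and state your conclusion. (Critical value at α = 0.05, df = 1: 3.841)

Total ratio parts = 16. Expected numbers out of 1594:
  cyanogenic: 1594 × 9/16 = 896.625
  acyanogenic: 1594 × 7/16 = 697.375
χ² = Σ (O − E)² / E
  cyanogenic: (995 − 896.625)² / 896.625 = 10.7934
  acyanogenic: (599 − 697.375)² / 697.375 = 13.8772
χ² = 10.7934 + 13.8772 = 24.6706 ≈ 24.671
Degrees of freedom = 2 − 1 = 1; critical value at α = 0.05 is 3.841.
Since 24.671 > 3.841, we reject the null hypothesis — the data do not fit the 9:7 ratio.

24.671; not consistent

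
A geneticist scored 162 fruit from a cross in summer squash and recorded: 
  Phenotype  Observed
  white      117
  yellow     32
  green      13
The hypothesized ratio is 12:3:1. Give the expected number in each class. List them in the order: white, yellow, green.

Under the 12:3:1 hypothesis (Σ ratio = 16, N = 162):
  white: 162 × 12/16 = 121.5
  yellow: 162 × 3/16 = 30.375
  green: 162 × 1/16 = 10.125

121.5, 30.375, 10.125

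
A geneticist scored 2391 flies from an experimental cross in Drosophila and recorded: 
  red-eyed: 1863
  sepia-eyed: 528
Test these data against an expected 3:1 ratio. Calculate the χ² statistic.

10.852

The 3:1 ratio has 4 parts, so with N = 2391 the expected counts are:
  red-eyed: 2391 × 3/4 = 1793.25
  sepia-eyed: 2391 × 1/4 = 597.75
χ² = Σ (O − E)² / E
  red-eyed: (1863 − 1793.25)² / 1793.25 = 2.7130
  sepia-eyed: (528 − 597.75)² / 597.75 = 8.1390
χ² = 2.7130 + 8.1390 = 10.852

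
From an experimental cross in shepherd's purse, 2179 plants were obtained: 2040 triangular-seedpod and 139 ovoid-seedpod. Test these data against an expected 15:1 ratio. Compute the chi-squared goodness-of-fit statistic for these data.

0.062

Under the 15:1 hypothesis (Σ ratio = 16, N = 2179):
  triangular-seedpod: 2179 × 15/16 = 2042.8125
  ovoid-seedpod: 2179 × 1/16 = 136.1875
χ² = Σ (O − E)² / E
  triangular-seedpod: (2040 − 2042.8125)² / 2042.8125 = 0.0039
  ovoid-seedpod: (139 − 136.1875)² / 136.1875 = 0.0581
χ² = 0.0039 + 0.0581 = 0.062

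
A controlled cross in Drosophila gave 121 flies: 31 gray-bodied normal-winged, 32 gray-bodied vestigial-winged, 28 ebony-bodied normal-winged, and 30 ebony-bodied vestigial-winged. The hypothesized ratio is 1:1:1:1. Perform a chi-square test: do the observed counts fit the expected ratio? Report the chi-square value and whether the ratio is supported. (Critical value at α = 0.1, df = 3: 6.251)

0.289; consistent

Under the 1:1:1:1 hypothesis (Σ ratio = 4, N = 121):
  gray-bodied normal-winged: 121 × 1/4 = 30.25
  gray-bodied vestigial-winged: 121 × 1/4 = 30.25
  ebony-bodied normal-winged: 121 × 1/4 = 30.25
  ebony-bodied vestigial-winged: 121 × 1/4 = 30.25
χ² = Σ (O − E)² / E
  gray-bodied normal-winged: (31 − 30.25)² / 30.25 = 0.0186
  gray-bodied vestigial-winged: (32 − 30.25)² / 30.25 = 0.1012
  ebony-bodied normal-winged: (28 − 30.25)² / 30.25 = 0.1674
  ebony-bodied vestigial-winged: (30 − 30.25)² / 30.25 = 0.0021
χ² = 0.0186 + 0.1012 + 0.1674 + 0.0021 = 0.2893 ≈ 0.289
Degrees of freedom = 4 − 1 = 3; critical value at α = 0.1 is 6.251.
Since 0.289 < 6.251, we fail to reject the null hypothesis — the data are consistent with the 1:1:1:1 ratio.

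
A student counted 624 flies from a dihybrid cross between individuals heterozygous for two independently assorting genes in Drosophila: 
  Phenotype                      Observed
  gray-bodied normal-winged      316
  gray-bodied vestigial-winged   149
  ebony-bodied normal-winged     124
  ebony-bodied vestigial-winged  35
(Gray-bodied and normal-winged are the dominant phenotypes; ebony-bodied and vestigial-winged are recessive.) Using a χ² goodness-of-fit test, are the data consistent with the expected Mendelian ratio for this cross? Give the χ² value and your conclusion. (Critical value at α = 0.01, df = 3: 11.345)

A dihybrid F₂ with independent assortment and complete dominance at both loci gives a 9:3:3:1 phenotypic ratio.
Under the 9:3:3:1 hypothesis (Σ ratio = 16, N = 624):
  gray-bodied normal-winged: 624 × 9/16 = 351
  gray-bodied vestigial-winged: 624 × 3/16 = 117
  ebony-bodied normal-winged: 624 × 3/16 = 117
  ebony-bodied vestigial-winged: 624 × 1/16 = 39
χ² = Σ (O − E)² / E
  gray-bodied normal-winged: (316 − 351)² / 351 = 3.4900
  gray-bodied vestigial-winged: (149 − 117)² / 117 = 8.7521
  ebony-bodied normal-winged: (124 − 117)² / 117 = 0.4188
  ebony-bodied vestigial-winged: (35 − 39)² / 39 = 0.4103
χ² = 3.4900 + 8.7521 + 0.4188 + 0.4103 = 13.0712 ≈ 13.071
Degrees of freedom = 4 − 1 = 3; critical value at α = 0.01 is 11.345.
Since 13.071 > 11.345, we reject the null hypothesis — the data do not fit the 9:3:3:1 ratio.

13.071; not consistent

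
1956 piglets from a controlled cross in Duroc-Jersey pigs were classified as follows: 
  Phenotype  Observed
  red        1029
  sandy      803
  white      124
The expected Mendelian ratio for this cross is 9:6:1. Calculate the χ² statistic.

11.224

The 9:6:1 ratio has 16 parts, so with N = 1956 the expected counts are:
  red: 1956 × 9/16 = 1100.25
  sandy: 1956 × 6/16 = 733.5
  white: 1956 × 1/16 = 122.25
χ² = Σ (O − E)² / E
  red: (1029 − 1100.25)² / 1100.25 = 4.6140
  sandy: (803 − 733.5)² / 733.5 = 6.5852
  white: (124 − 122.25)² / 122.25 = 0.0251
χ² = 4.6140 + 6.5852 + 0.0251 = 11.2243 ≈ 11.224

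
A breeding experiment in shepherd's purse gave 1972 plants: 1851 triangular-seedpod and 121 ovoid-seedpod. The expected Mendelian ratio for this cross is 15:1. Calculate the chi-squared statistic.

0.044

The 15:1 ratio has 16 parts, so with N = 1972 the expected counts are:
  triangular-seedpod: 1972 × 15/16 = 1848.75
  ovoid-seedpod: 1972 × 1/16 = 123.25
χ² = Σ (O − E)² / E
  triangular-seedpod: (1851 − 1848.75)² / 1848.75 = 0.0027
  ovoid-seedpod: (121 − 123.25)² / 123.25 = 0.0411
χ² = 0.0027 + 0.0411 = 0.0438 ≈ 0.044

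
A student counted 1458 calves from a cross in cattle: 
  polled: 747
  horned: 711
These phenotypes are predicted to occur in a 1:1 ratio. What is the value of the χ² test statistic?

Total ratio parts = 2. Expected numbers out of 1458:
  polled: 1458 × 1/2 = 729
  horned: 1458 × 1/2 = 729
χ² = Σ (O − E)² / E
  polled: (747 − 729)² / 729 = 0.4444
  horned: (711 − 729)² / 729 = 0.4444
χ² = 0.4444 + 0.4444 = 0.8888 ≈ 0.889

0.889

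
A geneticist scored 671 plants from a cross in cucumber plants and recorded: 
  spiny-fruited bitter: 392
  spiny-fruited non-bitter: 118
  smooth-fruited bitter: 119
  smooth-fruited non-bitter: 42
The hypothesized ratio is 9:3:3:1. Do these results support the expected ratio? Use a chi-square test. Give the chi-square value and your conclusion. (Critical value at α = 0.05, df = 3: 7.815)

Total ratio parts = 16. Expected numbers out of 671:
  spiny-fruited bitter: 671 × 9/16 = 377.4375
  spiny-fruited non-bitter: 671 × 3/16 = 125.8125
  smooth-fruited bitter: 671 × 3/16 = 125.8125
  smooth-fruited non-bitter: 671 × 1/16 = 41.9375
χ² = Σ (O − E)² / E
  spiny-fruited bitter: (392 − 377.4375)² / 377.4375 = 0.5619
  spiny-fruited non-bitter: (118 − 125.8125)² / 125.8125 = 0.4851
  smooth-fruited bitter: (119 − 125.8125)² / 125.8125 = 0.3689
  smooth-fruited non-bitter: (42 − 41.9375)² / 41.9375 = 0.0001
χ² = 0.5619 + 0.4851 + 0.3689 + 0.0001 = 1.416
Degrees of freedom = 4 − 1 = 3; critical value at α = 0.05 is 7.815.
Since 1.416 < 7.815, we fail to reject the null hypothesis — the data are consistent with the 9:3:3:1 ratio.

1.416; consistent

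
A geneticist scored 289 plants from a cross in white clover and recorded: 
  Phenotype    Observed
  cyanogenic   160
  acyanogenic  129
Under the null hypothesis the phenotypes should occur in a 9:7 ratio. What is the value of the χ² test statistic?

0.092

Under the 9:7 hypothesis (Σ ratio = 16, N = 289):
  cyanogenic: 289 × 9/16 = 162.5625
  acyanogenic: 289 × 7/16 = 126.4375
χ² = Σ (O − E)² / E
  cyanogenic: (160 − 162.5625)² / 162.5625 = 0.0404
  acyanogenic: (129 − 126.4375)² / 126.4375 = 0.0519
χ² = 0.0404 + 0.0519 = 0.0923 ≈ 0.092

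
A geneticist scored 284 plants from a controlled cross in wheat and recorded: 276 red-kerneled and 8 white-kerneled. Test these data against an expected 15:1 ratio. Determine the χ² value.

5.713

The 15:1 ratio has 16 parts, so with N = 284 the expected counts are:
  red-kerneled: 284 × 15/16 = 266.25
  white-kerneled: 284 × 1/16 = 17.75
χ² = Σ (O − E)² / E
  red-kerneled: (276 − 266.25)² / 266.25 = 0.3570
  white-kerneled: (8 − 17.75)² / 17.75 = 5.3556
χ² = 0.3570 + 5.3556 = 5.7126 ≈ 5.713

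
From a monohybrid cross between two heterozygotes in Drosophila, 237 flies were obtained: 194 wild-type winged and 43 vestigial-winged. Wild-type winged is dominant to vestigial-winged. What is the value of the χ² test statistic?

5.942

For a monohybrid cross between heterozygotes with complete dominance, the expected phenotypic ratio is 3:1.
Expected counts for N = 237 under a 3:1 ratio (total parts = 4):
  wild-type winged: 237 × 3/4 = 177.75
  vestigial-winged: 237 × 1/4 = 59.25
χ² = Σ (O − E)² / E
  wild-type winged: (194 − 177.75)² / 177.75 = 1.4856
  vestigial-winged: (43 − 59.25)² / 59.25 = 4.4568
χ² = 1.4856 + 4.4568 = 5.9424 ≈ 5.942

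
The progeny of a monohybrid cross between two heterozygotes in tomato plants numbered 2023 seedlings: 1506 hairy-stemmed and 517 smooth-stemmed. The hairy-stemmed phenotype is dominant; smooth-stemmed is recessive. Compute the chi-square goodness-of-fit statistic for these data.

For a monohybrid cross between heterozygotes with complete dominance, the expected phenotypic ratio is 3:1.
Total ratio parts = 4. Expected numbers out of 2023:
  hairy-stemmed: 2023 × 3/4 = 1517.25
  smooth-stemmed: 2023 × 1/4 = 505.75
χ² = Σ (O − E)² / E
  hairy-stemmed: (1506 − 1517.25)² / 1517.25 = 0.0834
  smooth-stemmed: (517 − 505.75)² / 505.75 = 0.2502
χ² = 0.0834 + 0.2502 = 0.3336 ≈ 0.334

0.334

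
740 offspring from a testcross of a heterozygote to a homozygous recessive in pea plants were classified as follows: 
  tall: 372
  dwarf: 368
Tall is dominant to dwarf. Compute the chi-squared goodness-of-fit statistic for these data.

0.022

A testcross of a heterozygote (Aa × aa) gives a 1:1 phenotypic ratio.
Expected counts for N = 740 under a 1:1 ratio (total parts = 2):
  tall: 740 × 1/2 = 370
  dwarf: 740 × 1/2 = 370
χ² = Σ (O − E)² / E
  tall: (372 − 370)² / 370 = 0.0108
  dwarf: (368 − 370)² / 370 = 0.0108
χ² = 0.0108 + 0.0108 = 0.0216 ≈ 0.022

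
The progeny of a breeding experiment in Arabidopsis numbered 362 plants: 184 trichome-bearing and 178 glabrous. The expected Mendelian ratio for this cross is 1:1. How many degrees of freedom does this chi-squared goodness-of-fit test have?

1

A goodness-of-fit test with 2 phenotype classes has df = 2 − 1 = 1.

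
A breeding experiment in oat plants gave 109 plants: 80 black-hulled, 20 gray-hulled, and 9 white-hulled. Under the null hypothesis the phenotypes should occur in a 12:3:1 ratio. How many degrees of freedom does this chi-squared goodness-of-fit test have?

2

A goodness-of-fit test with 3 phenotype classes has df = 3 − 1 = 2.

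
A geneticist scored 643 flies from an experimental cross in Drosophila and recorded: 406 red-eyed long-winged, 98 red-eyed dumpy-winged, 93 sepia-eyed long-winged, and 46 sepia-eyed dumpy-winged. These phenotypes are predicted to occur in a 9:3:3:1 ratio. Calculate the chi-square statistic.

16.793

Expected counts for N = 643 under a 9:3:3:1 ratio (total parts = 16):
  red-eyed long-winged: 643 × 9/16 = 361.6875
  red-eyed dumpy-winged: 643 × 3/16 = 120.5625
  sepia-eyed long-winged: 643 × 3/16 = 120.5625
  sepia-eyed dumpy-winged: 643 × 1/16 = 40.1875
χ² = Σ (O − E)² / E
  red-eyed long-winged: (406 − 361.6875)² / 361.6875 = 5.4290
  red-eyed dumpy-winged: (98 − 120.5625)² / 120.5625 = 4.2224
  sepia-eyed long-winged: (93 − 120.5625)² / 120.5625 = 6.3012
  sepia-eyed dumpy-winged: (46 − 40.1875)² / 40.1875 = 0.8407
χ² = 5.4290 + 4.2224 + 6.3012 + 0.8407 = 16.7933 ≈ 16.793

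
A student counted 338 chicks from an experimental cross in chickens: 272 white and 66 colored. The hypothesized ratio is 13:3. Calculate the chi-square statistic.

The 13:3 ratio has 16 parts, so with N = 338 the expected counts are:
  white: 338 × 13/16 = 274.625
  colored: 338 × 3/16 = 63.375
χ² = Σ (O − E)² / E
  white: (272 − 274.625)² / 274.625 = 0.0251
  colored: (66 − 63.375)² / 63.375 = 0.1087
χ² = 0.0251 + 0.1087 = 0.1338 ≈ 0.134

0.134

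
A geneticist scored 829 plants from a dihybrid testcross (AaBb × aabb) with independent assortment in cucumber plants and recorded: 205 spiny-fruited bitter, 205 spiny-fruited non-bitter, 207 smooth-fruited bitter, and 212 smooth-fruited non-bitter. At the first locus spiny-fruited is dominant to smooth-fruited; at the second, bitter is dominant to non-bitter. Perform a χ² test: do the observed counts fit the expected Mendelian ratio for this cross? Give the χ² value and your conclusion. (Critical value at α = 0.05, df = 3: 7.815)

A dihybrid testcross with independent assortment gives a 1:1:1:1 ratio.
Total ratio parts = 4. Expected numbers out of 829:
  spiny-fruited bitter: 829 × 1/4 = 207.25
  spiny-fruited non-bitter: 829 × 1/4 = 207.25
  smooth-fruited bitter: 829 × 1/4 = 207.25
  smooth-fruited non-bitter: 829 × 1/4 = 207.25
χ² = Σ (O − E)² / E
  spiny-fruited bitter: (205 − 207.25)² / 207.25 = 0.0244
  spiny-fruited non-bitter: (205 − 207.25)² / 207.25 = 0.0244
  smooth-fruited bitter: (207 − 207.25)² / 207.25 = 0.0003
  smooth-fruited non-bitter: (212 − 207.25)² / 207.25 = 0.1089
χ² = 0.0244 + 0.0244 + 0.0003 + 0.1089 = 0.158
Degrees of freedom = 4 − 1 = 3; critical value at α = 0.05 is 7.815.
Since 0.158 < 7.815, we fail to reject the null hypothesis — the data are consistent with the 1:1:1:1 ratio.

0.158; consistent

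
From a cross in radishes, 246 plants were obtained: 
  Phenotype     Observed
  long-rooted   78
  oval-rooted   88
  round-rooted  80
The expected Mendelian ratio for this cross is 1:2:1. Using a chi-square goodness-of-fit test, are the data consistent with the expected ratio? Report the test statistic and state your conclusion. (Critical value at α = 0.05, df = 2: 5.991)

Under the 1:2:1 hypothesis (Σ ratio = 4, N = 246):
  long-rooted: 246 × 1/4 = 61.5
  oval-rooted: 246 × 2/4 = 123
  round-rooted: 246 × 1/4 = 61.5
χ² = Σ (O − E)² / E
  long-rooted: (78 − 61.5)² / 61.5 = 4.4268
  oval-rooted: (88 − 123)² / 123 = 9.9593
  round-rooted: (80 − 61.5)² / 61.5 = 5.5650
χ² = 4.4268 + 9.9593 + 5.5650 = 19.9511 ≈ 19.951
Degrees of freedom = 3 − 1 = 2; critical value at α = 0.05 is 5.991.
Since 19.951 > 5.991, we reject the null hypothesis — the data do not fit the 1:2:1 ratio.

19.951; not consistent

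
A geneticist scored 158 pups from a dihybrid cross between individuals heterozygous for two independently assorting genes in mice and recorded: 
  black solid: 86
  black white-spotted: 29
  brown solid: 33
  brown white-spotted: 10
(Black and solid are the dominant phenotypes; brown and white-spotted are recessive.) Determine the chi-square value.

0.492

A dihybrid F₂ with independent assortment and complete dominance at both loci gives a 9:3:3:1 phenotypic ratio.
Expected counts for N = 158 under a 9:3:3:1 ratio (total parts = 16):
  black solid: 158 × 9/16 = 88.875
  black white-spotted: 158 × 3/16 = 29.625
  brown solid: 158 × 3/16 = 29.625
  brown white-spotted: 158 × 1/16 = 9.875
χ² = Σ (O − E)² / E
  black solid: (86 − 88.875)² / 88.875 = 0.0930
  black white-spotted: (29 − 29.625)² / 29.625 = 0.0132
  brown solid: (33 − 29.625)² / 29.625 = 0.3845
  brown white-spotted: (10 − 9.875)² / 9.875 = 0.0016
χ² = 0.0930 + 0.0132 + 0.3845 + 0.0016 = 0.4923 ≈ 0.492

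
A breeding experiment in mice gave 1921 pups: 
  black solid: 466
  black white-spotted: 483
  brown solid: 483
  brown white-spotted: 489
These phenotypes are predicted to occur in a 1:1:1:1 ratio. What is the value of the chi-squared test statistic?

The 1:1:1:1 ratio has 4 parts, so with N = 1921 the expected counts are:
  black solid: 1921 × 1/4 = 480.25
  black white-spotted: 1921 × 1/4 = 480.25
  brown solid: 1921 × 1/4 = 480.25
  brown white-spotted: 1921 × 1/4 = 480.25
χ² = Σ (O − E)² / E
  black solid: (466 − 480.25)² / 480.25 = 0.4228
  black white-spotted: (483 − 480.25)² / 480.25 = 0.0157
  brown solid: (483 − 480.25)² / 480.25 = 0.0157
  brown white-spotted: (489 − 480.25)² / 480.25 = 0.1594
χ² = 0.4228 + 0.0157 + 0.0157 + 0.1594 = 0.6136 ≈ 0.614

0.614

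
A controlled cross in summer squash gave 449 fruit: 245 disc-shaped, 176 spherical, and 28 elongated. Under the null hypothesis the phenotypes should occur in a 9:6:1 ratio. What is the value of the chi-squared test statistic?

Expected counts for N = 449 under a 9:6:1 ratio (total parts = 16):
  disc-shaped: 449 × 9/16 = 252.5625
  spherical: 449 × 6/16 = 168.375
  elongated: 449 × 1/16 = 28.0625
χ² = Σ (O − E)² / E
  disc-shaped: (245 − 252.5625)² / 252.5625 = 0.2264
  spherical: (176 − 168.375)² / 168.375 = 0.3453
  elongated: (28 − 28.0625)² / 28.0625 = 0.0001
χ² = 0.2264 + 0.3453 + 0.0001 = 0.5718 ≈ 0.572

0.572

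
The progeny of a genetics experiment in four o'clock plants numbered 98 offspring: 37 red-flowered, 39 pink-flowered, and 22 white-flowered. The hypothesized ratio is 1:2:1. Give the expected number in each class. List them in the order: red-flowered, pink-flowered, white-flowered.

Expected counts for N = 98 under a 1:2:1 ratio (total parts = 4):
  red-flowered: 98 × 1/4 = 24.5
  pink-flowered: 98 × 2/4 = 49
  white-flowered: 98 × 1/4 = 24.5

24.5, 49, 24.5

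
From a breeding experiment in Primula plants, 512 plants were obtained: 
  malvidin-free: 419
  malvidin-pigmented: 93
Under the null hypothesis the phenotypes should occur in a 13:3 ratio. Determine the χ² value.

Total ratio parts = 16. Expected numbers out of 512:
  malvidin-free: 512 × 13/16 = 416
  malvidin-pigmented: 512 × 3/16 = 96
χ² = Σ (O − E)² / E
  malvidin-free: (419 − 416)² / 416 = 0.0216
  malvidin-pigmented: (93 − 96)² / 96 = 0.0938
χ² = 0.0216 + 0.0938 = 0.1154 ≈ 0.115

0.115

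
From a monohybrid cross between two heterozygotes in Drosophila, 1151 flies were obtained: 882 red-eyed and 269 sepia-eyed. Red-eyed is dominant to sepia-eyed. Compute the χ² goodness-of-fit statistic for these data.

1.629

For a monohybrid cross between heterozygotes with complete dominance, the expected phenotypic ratio is 3:1.
Total ratio parts = 4. Expected numbers out of 1151:
  red-eyed: 1151 × 3/4 = 863.25
  sepia-eyed: 1151 × 1/4 = 287.75
χ² = Σ (O − E)² / E
  red-eyed: (882 − 863.25)² / 863.25 = 0.4073
  sepia-eyed: (269 − 287.75)² / 287.75 = 1.2218
χ² = 0.4073 + 1.2218 = 1.6291 ≈ 1.629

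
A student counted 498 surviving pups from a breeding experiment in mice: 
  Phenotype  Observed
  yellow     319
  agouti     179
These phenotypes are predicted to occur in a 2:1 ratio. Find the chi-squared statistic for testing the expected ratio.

1.527

Under the 2:1 hypothesis (Σ ratio = 3, N = 498):
  yellow: 498 × 2/3 = 332
  agouti: 498 × 1/3 = 166
χ² = Σ (O − E)² / E
  yellow: (319 − 332)² / 332 = 0.5090
  agouti: (179 − 166)² / 166 = 1.0181
χ² = 0.5090 + 1.0181 = 1.5271 ≈ 1.527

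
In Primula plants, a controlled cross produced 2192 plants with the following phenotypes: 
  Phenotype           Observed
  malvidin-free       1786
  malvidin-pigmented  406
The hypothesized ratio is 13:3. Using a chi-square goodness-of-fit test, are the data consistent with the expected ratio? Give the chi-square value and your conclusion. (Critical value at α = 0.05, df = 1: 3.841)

0.075; consistent

Expected counts for N = 2192 under a 13:3 ratio (total parts = 16):
  malvidin-free: 2192 × 13/16 = 1781
  malvidin-pigmented: 2192 × 3/16 = 411
χ² = Σ (O − E)² / E
  malvidin-free: (1786 − 1781)² / 1781 = 0.0140
  malvidin-pigmented: (406 − 411)² / 411 = 0.0608
χ² = 0.0140 + 0.0608 = 0.0748 ≈ 0.075
Degrees of freedom = 2 − 1 = 1; critical value at α = 0.05 is 3.841.
Since 0.075 < 3.841, we fail to reject the null hypothesis — the data are consistent with the 13:3 ratio.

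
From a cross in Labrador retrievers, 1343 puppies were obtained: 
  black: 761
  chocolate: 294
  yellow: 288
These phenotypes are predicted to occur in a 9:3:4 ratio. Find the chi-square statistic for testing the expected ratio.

The 9:3:4 ratio has 16 parts, so with N = 1343 the expected counts are:
  black: 1343 × 9/16 = 755.4375
  chocolate: 1343 × 3/16 = 251.8125
  yellow: 1343 × 4/16 = 335.75
χ² = Σ (O − E)² / E
  black: (761 − 755.4375)² / 755.4375 = 0.0410
  chocolate: (294 − 251.8125)² / 251.8125 = 7.0679
  yellow: (288 − 335.75)² / 335.75 = 6.7910
χ² = 0.0410 + 7.0679 + 6.7910 = 13.8999 ≈ 13.900

13.900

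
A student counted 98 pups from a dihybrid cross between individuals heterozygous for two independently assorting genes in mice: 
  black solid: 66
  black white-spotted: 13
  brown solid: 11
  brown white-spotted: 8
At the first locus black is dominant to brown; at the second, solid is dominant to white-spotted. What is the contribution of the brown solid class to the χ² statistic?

A dihybrid F₂ with independent assortment and complete dominance at both loci gives a 9:3:3:1 phenotypic ratio.
Total ratio parts = 16. Expected numbers out of 98:
  black solid: 98 × 9/16 = 55.125
  black white-spotted: 98 × 3/16 = 18.375
  brown solid: 98 × 3/16 = 18.375
  brown white-spotted: 98 × 1/16 = 6.125
Contribution of brown solid: (11 − 18.375)² / 18.375 = 2.9600

2.960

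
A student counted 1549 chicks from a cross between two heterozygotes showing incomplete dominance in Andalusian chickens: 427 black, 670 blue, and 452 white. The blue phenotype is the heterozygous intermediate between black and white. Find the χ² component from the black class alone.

4.080

With incomplete dominance, a heterozygote × heterozygote cross gives a 1:2:1 phenotypic ratio.
The 1:2:1 ratio has 4 parts, so with N = 1549 the expected counts are:
  black: 1549 × 1/4 = 387.25
  blue: 1549 × 2/4 = 774.5
  white: 1549 × 1/4 = 387.25
Contribution of black: (427 − 387.25)² / 387.25 = 4.0802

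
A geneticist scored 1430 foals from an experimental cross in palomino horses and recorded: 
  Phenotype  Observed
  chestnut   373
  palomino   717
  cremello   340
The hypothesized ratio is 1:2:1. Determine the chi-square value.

Expected counts for N = 1430 under a 1:2:1 ratio (total parts = 4):
  chestnut: 1430 × 1/4 = 357.5
  palomino: 1430 × 2/4 = 715
  cremello: 1430 × 1/4 = 357.5
χ² = Σ (O − E)² / E
  chestnut: (373 − 357.5)² / 357.5 = 0.6720
  palomino: (717 − 715)² / 715 = 0.0056
  cremello: (340 − 357.5)² / 357.5 = 0.8566
χ² = 0.6720 + 0.0056 + 0.8566 = 1.5342 ≈ 1.534

1.534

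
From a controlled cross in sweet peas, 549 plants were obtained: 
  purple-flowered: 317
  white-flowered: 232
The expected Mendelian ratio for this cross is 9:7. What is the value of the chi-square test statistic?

Expected counts for N = 549 under a 9:7 ratio (total parts = 16):
  purple-flowered: 549 × 9/16 = 308.8125
  white-flowered: 549 × 7/16 = 240.1875
χ² = Σ (O − E)² / E
  purple-flowered: (317 − 308.8125)² / 308.8125 = 0.2171
  white-flowered: (232 − 240.1875)² / 240.1875 = 0.2791
χ² = 0.2171 + 0.2791 = 0.4962 ≈ 0.496

0.496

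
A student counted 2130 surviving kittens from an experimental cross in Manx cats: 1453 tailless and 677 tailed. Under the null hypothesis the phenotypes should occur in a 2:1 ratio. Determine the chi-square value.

2.301

Expected counts for N = 2130 under a 2:1 ratio (total parts = 3):
  tailless: 2130 × 2/3 = 1420
  tailed: 2130 × 1/3 = 710
χ² = Σ (O − E)² / E
  tailless: (1453 − 1420)² / 1420 = 0.7669
  tailed: (677 − 710)² / 710 = 1.5338
χ² = 0.7669 + 1.5338 = 2.3007 ≈ 2.301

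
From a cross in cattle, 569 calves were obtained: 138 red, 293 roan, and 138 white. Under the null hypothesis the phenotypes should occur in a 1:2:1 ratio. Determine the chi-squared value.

0.508

Total ratio parts = 4. Expected numbers out of 569:
  red: 569 × 1/4 = 142.25
  roan: 569 × 2/4 = 284.5
  white: 569 × 1/4 = 142.25
χ² = Σ (O − E)² / E
  red: (138 − 142.25)² / 142.25 = 0.1270
  roan: (293 − 284.5)² / 284.5 = 0.2540
  white: (138 − 142.25)² / 142.25 = 0.1270
χ² = 0.1270 + 0.2540 + 0.1270 = 0.508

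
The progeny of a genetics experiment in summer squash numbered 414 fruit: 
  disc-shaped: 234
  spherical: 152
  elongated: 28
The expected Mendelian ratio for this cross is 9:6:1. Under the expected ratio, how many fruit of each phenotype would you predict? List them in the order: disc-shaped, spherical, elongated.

Total ratio parts = 16. Expected numbers out of 414:
  disc-shaped: 414 × 9/16 = 232.875
  spherical: 414 × 6/16 = 155.25
  elongated: 414 × 1/16 = 25.875

232.875, 155.25, 25.875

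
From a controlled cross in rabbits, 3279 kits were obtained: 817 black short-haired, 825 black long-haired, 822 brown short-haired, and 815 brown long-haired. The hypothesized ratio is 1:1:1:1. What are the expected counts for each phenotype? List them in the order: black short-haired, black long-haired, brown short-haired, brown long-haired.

The 1:1:1:1 ratio has 4 parts, so with N = 3279 the expected counts are:
  black short-haired: 3279 × 1/4 = 819.75
  black long-haired: 3279 × 1/4 = 819.75
  brown short-haired: 3279 × 1/4 = 819.75
  brown long-haired: 3279 × 1/4 = 819.75

819.75, 819.75, 819.75, 819.75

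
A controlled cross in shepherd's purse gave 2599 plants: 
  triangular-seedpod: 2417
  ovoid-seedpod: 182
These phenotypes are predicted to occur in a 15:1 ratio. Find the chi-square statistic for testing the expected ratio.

2.513

Under the 15:1 hypothesis (Σ ratio = 16, N = 2599):
  triangular-seedpod: 2599 × 15/16 = 2436.5625
  ovoid-seedpod: 2599 × 1/16 = 162.4375
χ² = Σ (O − E)² / E
  triangular-seedpod: (2417 − 2436.5625)² / 2436.5625 = 0.1571
  ovoid-seedpod: (182 − 162.4375)² / 162.4375 = 2.3559
χ² = 0.1571 + 2.3559 = 2.513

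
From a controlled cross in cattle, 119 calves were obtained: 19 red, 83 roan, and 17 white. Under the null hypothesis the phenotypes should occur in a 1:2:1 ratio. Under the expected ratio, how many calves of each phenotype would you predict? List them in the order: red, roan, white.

Under the 1:2:1 hypothesis (Σ ratio = 4, N = 119):
  red: 119 × 1/4 = 29.75
  roan: 119 × 2/4 = 59.5
  white: 119 × 1/4 = 29.75

29.75, 59.5, 29.75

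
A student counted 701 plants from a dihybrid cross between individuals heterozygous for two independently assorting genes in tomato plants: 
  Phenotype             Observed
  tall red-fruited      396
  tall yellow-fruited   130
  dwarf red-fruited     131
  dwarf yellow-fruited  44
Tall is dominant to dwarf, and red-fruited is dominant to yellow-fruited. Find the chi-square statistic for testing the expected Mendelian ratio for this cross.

A dihybrid F₂ with independent assortment and complete dominance at both loci gives a 9:3:3:1 phenotypic ratio.
The 9:3:3:1 ratio has 16 parts, so with N = 701 the expected counts are:
  tall red-fruited: 701 × 9/16 = 394.3125
  tall yellow-fruited: 701 × 3/16 = 131.4375
  dwarf red-fruited: 701 × 3/16 = 131.4375
  dwarf yellow-fruited: 701 × 1/16 = 43.8125
χ² = Σ (O − E)² / E
  tall red-fruited: (396 − 394.3125)² / 394.3125 = 0.0072
  tall yellow-fruited: (130 − 131.4375)² / 131.4375 = 0.0157
  dwarf red-fruited: (131 − 131.4375)² / 131.4375 = 0.0015
  dwarf yellow-fruited: (44 − 43.8125)² / 43.8125 = 0.0008
χ² = 0.0072 + 0.0157 + 0.0015 + 0.0008 = 0.0252 ≈ 0.025

0.025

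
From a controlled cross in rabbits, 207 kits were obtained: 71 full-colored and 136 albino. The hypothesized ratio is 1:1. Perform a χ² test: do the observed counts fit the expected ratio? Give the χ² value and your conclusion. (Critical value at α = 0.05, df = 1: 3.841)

20.411; not consistent

Total ratio parts = 2. Expected numbers out of 207:
  full-colored: 207 × 1/2 = 103.5
  albino: 207 × 1/2 = 103.5
χ² = Σ (O − E)² / E
  full-colored: (71 − 103.5)² / 103.5 = 10.2053
  albino: (136 − 103.5)² / 103.5 = 10.2053
χ² = 10.2053 + 10.2053 = 20.4106 ≈ 20.411
Degrees of freedom = 2 − 1 = 1; critical value at α = 0.05 is 3.841.
Since 20.411 > 3.841, we reject the null hypothesis — the data do not fit the 1:1 ratio.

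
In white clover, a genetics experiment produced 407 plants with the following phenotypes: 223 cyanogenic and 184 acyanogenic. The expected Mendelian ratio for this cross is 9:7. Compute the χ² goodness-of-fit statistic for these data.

Total ratio parts = 16. Expected numbers out of 407:
  cyanogenic: 407 × 9/16 = 228.9375
  acyanogenic: 407 × 7/16 = 178.0625
χ² = Σ (O − E)² / E
  cyanogenic: (223 − 228.9375)² / 228.9375 = 0.1540
  acyanogenic: (184 − 178.0625)² / 178.0625 = 0.1980
χ² = 0.1540 + 0.1980 = 0.352

0.352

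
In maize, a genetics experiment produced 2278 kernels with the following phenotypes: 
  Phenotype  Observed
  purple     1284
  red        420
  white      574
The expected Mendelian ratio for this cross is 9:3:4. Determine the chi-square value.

Total ratio parts = 16. Expected numbers out of 2278:
  purple: 2278 × 9/16 = 1281.375
  red: 2278 × 3/16 = 427.125
  white: 2278 × 4/16 = 569.5
χ² = Σ (O − E)² / E
  purple: (1284 − 1281.375)² / 1281.375 = 0.0054
  red: (420 − 427.125)² / 427.125 = 0.1189
  white: (574 − 569.5)² / 569.5 = 0.0356
χ² = 0.0054 + 0.1189 + 0.0356 = 0.1599 ≈ 0.160

0.160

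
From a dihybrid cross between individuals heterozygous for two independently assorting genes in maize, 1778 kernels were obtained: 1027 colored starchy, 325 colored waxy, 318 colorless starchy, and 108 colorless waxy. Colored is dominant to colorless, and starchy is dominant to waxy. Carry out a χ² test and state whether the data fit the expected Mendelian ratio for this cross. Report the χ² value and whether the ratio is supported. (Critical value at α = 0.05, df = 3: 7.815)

1.730; consistent

A dihybrid F₂ with independent assortment and complete dominance at both loci gives a 9:3:3:1 phenotypic ratio.
Under the 9:3:3:1 hypothesis (Σ ratio = 16, N = 1778):
  colored starchy: 1778 × 9/16 = 1000.125
  colored waxy: 1778 × 3/16 = 333.375
  colorless starchy: 1778 × 3/16 = 333.375
  colorless waxy: 1778 × 1/16 = 111.125
χ² = Σ (O − E)² / E
  colored starchy: (1027 − 1000.125)² / 1000.125 = 0.7222
  colored waxy: (325 − 333.375)² / 333.375 = 0.2104
  colorless starchy: (318 − 333.375)² / 333.375 = 0.7091
  colorless waxy: (108 − 111.125)² / 111.125 = 0.0879
χ² = 0.7222 + 0.2104 + 0.7091 + 0.0879 = 1.7296 ≈ 1.730
Degrees of freedom = 4 − 1 = 3; critical value at α = 0.05 is 7.815.
Since 1.730 < 7.815, we fail to reject the null hypothesis — the data are consistent with the 9:3:3:1 ratio.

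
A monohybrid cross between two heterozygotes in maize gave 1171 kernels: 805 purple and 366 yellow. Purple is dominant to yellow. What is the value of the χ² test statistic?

For a monohybrid cross between heterozygotes with complete dominance, the expected phenotypic ratio is 3:1.
Under the 3:1 hypothesis (Σ ratio = 4, N = 1171):
  purple: 1171 × 3/4 = 878.25
  yellow: 1171 × 1/4 = 292.75
χ² = Σ (O − E)² / E
  purple: (805 − 878.25)² / 878.25 = 6.1094
  yellow: (366 − 292.75)² / 292.75 = 18.3281
χ² = 6.1094 + 18.3281 = 24.4375 ≈ 24.438

24.438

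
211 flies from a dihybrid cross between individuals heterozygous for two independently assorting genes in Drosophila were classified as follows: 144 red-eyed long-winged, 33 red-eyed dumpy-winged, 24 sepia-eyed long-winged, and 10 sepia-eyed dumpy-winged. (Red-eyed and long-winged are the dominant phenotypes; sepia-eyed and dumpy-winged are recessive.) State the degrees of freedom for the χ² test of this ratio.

A dihybrid F₂ with independent assortment and complete dominance at both loci gives a 9:3:3:1 phenotypic ratio.
A goodness-of-fit test with 4 phenotype classes has df = 4 − 1 = 3.

3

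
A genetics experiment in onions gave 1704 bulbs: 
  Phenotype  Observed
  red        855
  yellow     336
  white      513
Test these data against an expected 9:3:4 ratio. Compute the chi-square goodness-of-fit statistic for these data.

Under the 9:3:4 hypothesis (Σ ratio = 16, N = 1704):
  red: 1704 × 9/16 = 958.5
  yellow: 1704 × 3/16 = 319.5
  white: 1704 × 4/16 = 426
χ² = Σ (O − E)² / E
  red: (855 − 958.5)² / 958.5 = 11.1761
  yellow: (336 − 319.5)² / 319.5 = 0.8521
  white: (513 − 426)² / 426 = 17.7676
χ² = 11.1761 + 0.8521 + 17.7676 = 29.7958 ≈ 29.796

29.796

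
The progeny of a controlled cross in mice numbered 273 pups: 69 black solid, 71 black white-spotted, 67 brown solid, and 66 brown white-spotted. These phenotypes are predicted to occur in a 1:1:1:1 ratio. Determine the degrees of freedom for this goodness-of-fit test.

A goodness-of-fit test with 4 phenotype classes has df = 4 − 1 = 3.

3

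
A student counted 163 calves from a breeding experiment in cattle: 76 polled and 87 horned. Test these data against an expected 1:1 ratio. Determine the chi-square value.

0.742

Under the 1:1 hypothesis (Σ ratio = 2, N = 163):
  polled: 163 × 1/2 = 81.5
  horned: 163 × 1/2 = 81.5
χ² = Σ (O − E)² / E
  polled: (76 − 81.5)² / 81.5 = 0.3712
  horned: (87 − 81.5)² / 81.5 = 0.3712
χ² = 0.3712 + 0.3712 = 0.7424 ≈ 0.742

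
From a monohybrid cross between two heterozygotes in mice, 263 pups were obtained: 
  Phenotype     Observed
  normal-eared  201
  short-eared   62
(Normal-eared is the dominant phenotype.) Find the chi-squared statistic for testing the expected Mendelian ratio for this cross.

For a monohybrid cross between heterozygotes with complete dominance, the expected phenotypic ratio is 3:1.
Expected counts for N = 263 under a 3:1 ratio (total parts = 4):
  normal-eared: 263 × 3/4 = 197.25
  short-eared: 263 × 1/4 = 65.75
χ² = Σ (O − E)² / E
  normal-eared: (201 − 197.25)² / 197.25 = 0.0713
  short-eared: (62 − 65.75)² / 65.75 = 0.2139
χ² = 0.0713 + 0.2139 = 0.2852 ≈ 0.285

0.285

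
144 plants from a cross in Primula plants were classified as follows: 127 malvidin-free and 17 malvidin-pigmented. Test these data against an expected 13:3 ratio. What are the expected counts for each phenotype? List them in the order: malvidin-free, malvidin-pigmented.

The 13:3 ratio has 16 parts, so with N = 144 the expected counts are:
  malvidin-free: 144 × 13/16 = 117
  malvidin-pigmented: 144 × 3/16 = 27

117, 27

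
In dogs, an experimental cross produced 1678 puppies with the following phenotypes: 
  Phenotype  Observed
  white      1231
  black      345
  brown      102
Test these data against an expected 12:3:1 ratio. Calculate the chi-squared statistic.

The 12:3:1 ratio has 16 parts, so with N = 1678 the expected counts are:
  white: 1678 × 12/16 = 1258.5
  black: 1678 × 3/16 = 314.625
  brown: 1678 × 1/16 = 104.875
χ² = Σ (O − E)² / E
  white: (1231 − 1258.5)² / 1258.5 = 0.6009
  black: (345 − 314.625)² / 314.625 = 2.9325
  brown: (102 − 104.875)² / 104.875 = 0.0788
χ² = 0.6009 + 2.9325 + 0.0788 = 3.6122 ≈ 3.612

3.612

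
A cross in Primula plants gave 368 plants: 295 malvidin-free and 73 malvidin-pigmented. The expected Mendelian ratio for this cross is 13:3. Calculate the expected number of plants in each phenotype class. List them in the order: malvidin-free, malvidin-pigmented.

The 13:3 ratio has 16 parts, so with N = 368 the expected counts are:
  malvidin-free: 368 × 13/16 = 299
  malvidin-pigmented: 368 × 3/16 = 69

299, 69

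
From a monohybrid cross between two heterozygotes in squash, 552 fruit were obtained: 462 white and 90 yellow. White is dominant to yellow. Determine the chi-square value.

22.261

For a monohybrid cross between heterozygotes with complete dominance, the expected phenotypic ratio is 3:1.
Under the 3:1 hypothesis (Σ ratio = 4, N = 552):
  white: 552 × 3/4 = 414
  yellow: 552 × 1/4 = 138
χ² = Σ (O − E)² / E
  white: (462 − 414)² / 414 = 5.5652
  yellow: (90 − 138)² / 138 = 16.6957
χ² = 5.5652 + 16.6957 = 22.2609 ≈ 22.261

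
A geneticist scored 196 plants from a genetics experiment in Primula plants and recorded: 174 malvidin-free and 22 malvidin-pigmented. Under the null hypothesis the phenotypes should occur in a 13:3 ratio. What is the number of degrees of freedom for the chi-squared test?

1

A goodness-of-fit test with 2 phenotype classes has df = 2 − 1 = 1.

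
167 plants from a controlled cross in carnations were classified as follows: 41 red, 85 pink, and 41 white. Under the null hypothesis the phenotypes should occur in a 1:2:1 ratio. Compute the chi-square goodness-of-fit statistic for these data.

0.054

Under the 1:2:1 hypothesis (Σ ratio = 4, N = 167):
  red: 167 × 1/4 = 41.75
  pink: 167 × 2/4 = 83.5
  white: 167 × 1/4 = 41.75
χ² = Σ (O − E)² / E
  red: (41 − 41.75)² / 41.75 = 0.0135
  pink: (85 − 83.5)² / 83.5 = 0.0269
  white: (41 − 41.75)² / 41.75 = 0.0135
χ² = 0.0135 + 0.0269 + 0.0135 = 0.0539 ≈ 0.054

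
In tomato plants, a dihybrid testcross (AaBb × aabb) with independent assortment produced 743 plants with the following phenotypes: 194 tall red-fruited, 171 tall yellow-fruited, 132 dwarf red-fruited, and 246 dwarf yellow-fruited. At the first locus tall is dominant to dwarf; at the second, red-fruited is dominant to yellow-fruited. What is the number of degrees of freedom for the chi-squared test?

A dihybrid testcross with independent assortment gives a 1:1:1:1 ratio.
A goodness-of-fit test with 4 phenotype classes has df = 4 − 1 = 3.

3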